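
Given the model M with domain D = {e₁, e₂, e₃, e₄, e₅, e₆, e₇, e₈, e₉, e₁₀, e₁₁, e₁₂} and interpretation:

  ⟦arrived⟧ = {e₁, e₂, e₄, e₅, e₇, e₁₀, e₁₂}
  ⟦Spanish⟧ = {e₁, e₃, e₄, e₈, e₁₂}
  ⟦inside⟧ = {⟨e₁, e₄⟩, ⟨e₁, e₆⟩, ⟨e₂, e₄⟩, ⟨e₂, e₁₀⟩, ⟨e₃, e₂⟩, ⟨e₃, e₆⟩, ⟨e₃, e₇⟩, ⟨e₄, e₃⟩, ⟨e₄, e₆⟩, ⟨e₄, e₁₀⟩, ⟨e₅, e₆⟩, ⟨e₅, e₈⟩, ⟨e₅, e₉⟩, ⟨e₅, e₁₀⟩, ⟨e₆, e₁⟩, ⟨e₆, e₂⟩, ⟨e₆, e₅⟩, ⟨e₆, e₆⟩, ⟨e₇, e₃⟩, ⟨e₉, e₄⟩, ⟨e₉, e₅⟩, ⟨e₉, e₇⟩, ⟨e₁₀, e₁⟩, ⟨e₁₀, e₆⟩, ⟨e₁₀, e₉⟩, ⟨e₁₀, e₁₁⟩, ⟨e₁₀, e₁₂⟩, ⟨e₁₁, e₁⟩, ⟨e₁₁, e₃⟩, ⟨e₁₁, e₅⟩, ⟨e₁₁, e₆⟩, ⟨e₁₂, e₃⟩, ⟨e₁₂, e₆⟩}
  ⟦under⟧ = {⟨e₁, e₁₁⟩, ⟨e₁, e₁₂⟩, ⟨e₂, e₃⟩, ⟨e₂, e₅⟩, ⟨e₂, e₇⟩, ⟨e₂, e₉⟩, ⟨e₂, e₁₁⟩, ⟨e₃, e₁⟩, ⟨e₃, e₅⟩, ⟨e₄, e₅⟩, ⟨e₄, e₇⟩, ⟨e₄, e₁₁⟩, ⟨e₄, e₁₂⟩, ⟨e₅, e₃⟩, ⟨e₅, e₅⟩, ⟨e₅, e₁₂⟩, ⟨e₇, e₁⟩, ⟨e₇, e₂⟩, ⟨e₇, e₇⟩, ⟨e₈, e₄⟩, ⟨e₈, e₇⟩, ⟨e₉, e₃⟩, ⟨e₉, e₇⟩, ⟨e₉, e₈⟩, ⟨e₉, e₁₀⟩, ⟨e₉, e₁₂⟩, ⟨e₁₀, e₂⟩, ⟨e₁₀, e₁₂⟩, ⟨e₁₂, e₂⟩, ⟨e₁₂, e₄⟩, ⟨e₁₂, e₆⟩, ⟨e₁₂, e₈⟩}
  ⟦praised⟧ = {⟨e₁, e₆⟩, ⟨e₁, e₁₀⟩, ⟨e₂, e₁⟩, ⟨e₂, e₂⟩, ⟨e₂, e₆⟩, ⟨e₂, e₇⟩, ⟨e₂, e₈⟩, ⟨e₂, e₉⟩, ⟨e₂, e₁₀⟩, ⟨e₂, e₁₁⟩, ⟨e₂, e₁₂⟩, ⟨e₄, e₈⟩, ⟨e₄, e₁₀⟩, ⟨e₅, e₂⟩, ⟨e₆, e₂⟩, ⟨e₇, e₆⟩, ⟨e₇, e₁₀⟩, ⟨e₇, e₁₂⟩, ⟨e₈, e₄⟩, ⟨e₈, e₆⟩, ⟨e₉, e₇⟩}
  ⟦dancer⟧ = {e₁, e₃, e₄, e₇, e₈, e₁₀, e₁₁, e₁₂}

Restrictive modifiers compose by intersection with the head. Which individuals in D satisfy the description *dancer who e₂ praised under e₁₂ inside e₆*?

⟦who e₂ praised⟧ = {x : ⟨e₂, x⟩ ∈ ⟦praised⟧} = {e₁, e₂, e₆, e₇, e₈, e₉, e₁₀, e₁₁, e₁₂}
⟦under e₁₂⟧ = {x : ⟨x, e₁₂⟩ ∈ ⟦under⟧} = {e₁, e₄, e₅, e₉, e₁₀}
⟦inside e₆⟧ = {x : ⟨x, e₆⟩ ∈ ⟦inside⟧} = {e₁, e₃, e₄, e₅, e₆, e₁₀, e₁₁, e₁₂}
⟦dancer⟧ = {e₁, e₃, e₄, e₇, e₈, e₁₀, e₁₁, e₁₂}
… ∩ ⟦who e₂ praised⟧ = {e₁, e₃, e₄, e₇, e₈, e₁₀, e₁₁, e₁₂} ∩ {e₁, e₂, e₆, e₇, e₈, e₉, e₁₀, e₁₁, e₁₂} = {e₁, e₇, e₈, e₁₀, e₁₁, e₁₂}
… ∩ ⟦under e₁₂⟧ = {e₁, e₇, e₈, e₁₀, e₁₁, e₁₂} ∩ {e₁, e₄, e₅, e₉, e₁₀} = {e₁, e₁₀}
… ∩ ⟦inside e₆⟧ = {e₁, e₁₀} ∩ {e₁, e₃, e₄, e₅, e₆, e₁₀, e₁₁, e₁₂} = {e₁, e₁₀}
So ⟦dancer who e₂ praised under e₁₂ inside e₆⟧ = {e₁, e₁₀}.

{e₁, e₁₀}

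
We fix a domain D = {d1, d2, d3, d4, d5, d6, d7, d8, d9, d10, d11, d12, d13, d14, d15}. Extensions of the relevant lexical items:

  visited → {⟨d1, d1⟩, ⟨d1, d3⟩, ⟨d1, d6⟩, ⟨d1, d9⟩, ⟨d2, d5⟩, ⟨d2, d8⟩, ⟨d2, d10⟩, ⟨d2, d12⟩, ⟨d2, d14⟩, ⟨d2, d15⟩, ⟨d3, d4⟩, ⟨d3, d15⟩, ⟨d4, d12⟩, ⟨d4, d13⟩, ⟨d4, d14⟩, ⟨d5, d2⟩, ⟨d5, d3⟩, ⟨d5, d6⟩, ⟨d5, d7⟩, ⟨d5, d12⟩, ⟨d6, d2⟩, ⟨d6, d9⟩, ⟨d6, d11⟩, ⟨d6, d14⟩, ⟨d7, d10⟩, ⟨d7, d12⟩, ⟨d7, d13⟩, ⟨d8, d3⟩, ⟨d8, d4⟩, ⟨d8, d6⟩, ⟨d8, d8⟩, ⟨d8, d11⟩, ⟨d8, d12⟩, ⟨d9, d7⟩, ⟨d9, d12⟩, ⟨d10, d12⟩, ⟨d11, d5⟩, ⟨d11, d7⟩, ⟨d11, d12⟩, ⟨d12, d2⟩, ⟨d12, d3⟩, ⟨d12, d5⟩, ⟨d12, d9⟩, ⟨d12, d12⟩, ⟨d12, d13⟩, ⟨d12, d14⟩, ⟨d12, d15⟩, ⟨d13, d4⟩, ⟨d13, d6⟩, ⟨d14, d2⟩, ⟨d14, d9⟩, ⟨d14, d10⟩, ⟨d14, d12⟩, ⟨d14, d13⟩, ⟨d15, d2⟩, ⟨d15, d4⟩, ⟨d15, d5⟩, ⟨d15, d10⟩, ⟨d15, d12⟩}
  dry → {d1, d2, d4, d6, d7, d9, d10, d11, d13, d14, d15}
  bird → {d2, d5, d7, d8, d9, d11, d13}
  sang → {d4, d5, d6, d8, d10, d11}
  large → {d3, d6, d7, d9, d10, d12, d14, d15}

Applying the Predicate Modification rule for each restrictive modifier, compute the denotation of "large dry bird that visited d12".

⟦that visited d12⟧ = {x : ⟨x, d12⟩ ∈ ⟦visited⟧} = {d2, d4, d5, d7, d8, d9, d10, d11, d12, d14, d15}
⟦bird⟧ = {d2, d5, d7, d8, d9, d11, d13}
… ∩ ⟦that visited d12⟧ = {d2, d5, d7, d8, d9, d11, d13} ∩ {d2, d4, d5, d7, d8, d9, d10, d11, d12, d14, d15} = {d2, d5, d7, d8, d9, d11}
… ∩ ⟦large⟧ = {d2, d5, d7, d8, d9, d11} ∩ {d3, d6, d7, d9, d10, d12, d14, d15} = {d7, d9}
… ∩ ⟦dry⟧ = {d7, d9} ∩ {d1, d2, d4, d6, d7, d9, d10, d11, d13, d14, d15} = {d7, d9}
So ⟦large dry bird that visited d12⟧ = {d7, d9}.

{d7, d9}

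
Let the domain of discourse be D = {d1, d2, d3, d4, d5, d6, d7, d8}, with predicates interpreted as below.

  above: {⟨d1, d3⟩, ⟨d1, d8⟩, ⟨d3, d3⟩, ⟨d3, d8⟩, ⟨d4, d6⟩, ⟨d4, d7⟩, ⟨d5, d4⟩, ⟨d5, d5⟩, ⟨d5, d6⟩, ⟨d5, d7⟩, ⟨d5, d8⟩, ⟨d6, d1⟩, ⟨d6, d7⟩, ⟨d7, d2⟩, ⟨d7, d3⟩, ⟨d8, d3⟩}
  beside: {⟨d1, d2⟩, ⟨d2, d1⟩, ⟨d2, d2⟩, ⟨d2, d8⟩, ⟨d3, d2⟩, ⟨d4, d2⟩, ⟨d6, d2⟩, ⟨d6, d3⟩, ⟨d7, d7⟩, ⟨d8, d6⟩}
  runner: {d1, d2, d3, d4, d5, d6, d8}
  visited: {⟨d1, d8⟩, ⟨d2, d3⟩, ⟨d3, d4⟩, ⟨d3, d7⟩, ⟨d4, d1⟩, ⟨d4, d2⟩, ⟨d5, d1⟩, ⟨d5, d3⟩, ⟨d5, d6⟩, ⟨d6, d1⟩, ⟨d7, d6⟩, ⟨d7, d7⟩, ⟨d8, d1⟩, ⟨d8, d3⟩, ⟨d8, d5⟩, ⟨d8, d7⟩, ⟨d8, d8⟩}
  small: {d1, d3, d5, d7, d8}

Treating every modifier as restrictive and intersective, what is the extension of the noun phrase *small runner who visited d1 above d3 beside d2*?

⟦who visited d1⟧ = {x : ⟨x, d1⟩ ∈ ⟦visited⟧} = {d4, d5, d6, d8}
⟦above d3⟧ = {x : ⟨x, d3⟩ ∈ ⟦above⟧} = {d1, d3, d7, d8}
⟦beside d2⟧ = {x : ⟨x, d2⟩ ∈ ⟦beside⟧} = {d1, d2, d3, d4, d6}
⟦runner⟧ = {d1, d2, d3, d4, d5, d6, d8}
… ∩ ⟦who visited d1⟧ = {d1, d2, d3, d4, d5, d6, d8} ∩ {d4, d5, d6, d8} = {d4, d5, d6, d8}
… ∩ ⟦above d3⟧ = {d4, d5, d6, d8} ∩ {d1, d3, d7, d8} = {d8}
… ∩ ⟦beside d2⟧ = {d8} ∩ {d1, d2, d3, d4, d6} = ∅
… ∩ ⟦small⟧ = ∅ ∩ {d1, d3, d5, d7, d8} = ∅
So ⟦small runner who visited d1 above d3 beside d2⟧ = {}.

{}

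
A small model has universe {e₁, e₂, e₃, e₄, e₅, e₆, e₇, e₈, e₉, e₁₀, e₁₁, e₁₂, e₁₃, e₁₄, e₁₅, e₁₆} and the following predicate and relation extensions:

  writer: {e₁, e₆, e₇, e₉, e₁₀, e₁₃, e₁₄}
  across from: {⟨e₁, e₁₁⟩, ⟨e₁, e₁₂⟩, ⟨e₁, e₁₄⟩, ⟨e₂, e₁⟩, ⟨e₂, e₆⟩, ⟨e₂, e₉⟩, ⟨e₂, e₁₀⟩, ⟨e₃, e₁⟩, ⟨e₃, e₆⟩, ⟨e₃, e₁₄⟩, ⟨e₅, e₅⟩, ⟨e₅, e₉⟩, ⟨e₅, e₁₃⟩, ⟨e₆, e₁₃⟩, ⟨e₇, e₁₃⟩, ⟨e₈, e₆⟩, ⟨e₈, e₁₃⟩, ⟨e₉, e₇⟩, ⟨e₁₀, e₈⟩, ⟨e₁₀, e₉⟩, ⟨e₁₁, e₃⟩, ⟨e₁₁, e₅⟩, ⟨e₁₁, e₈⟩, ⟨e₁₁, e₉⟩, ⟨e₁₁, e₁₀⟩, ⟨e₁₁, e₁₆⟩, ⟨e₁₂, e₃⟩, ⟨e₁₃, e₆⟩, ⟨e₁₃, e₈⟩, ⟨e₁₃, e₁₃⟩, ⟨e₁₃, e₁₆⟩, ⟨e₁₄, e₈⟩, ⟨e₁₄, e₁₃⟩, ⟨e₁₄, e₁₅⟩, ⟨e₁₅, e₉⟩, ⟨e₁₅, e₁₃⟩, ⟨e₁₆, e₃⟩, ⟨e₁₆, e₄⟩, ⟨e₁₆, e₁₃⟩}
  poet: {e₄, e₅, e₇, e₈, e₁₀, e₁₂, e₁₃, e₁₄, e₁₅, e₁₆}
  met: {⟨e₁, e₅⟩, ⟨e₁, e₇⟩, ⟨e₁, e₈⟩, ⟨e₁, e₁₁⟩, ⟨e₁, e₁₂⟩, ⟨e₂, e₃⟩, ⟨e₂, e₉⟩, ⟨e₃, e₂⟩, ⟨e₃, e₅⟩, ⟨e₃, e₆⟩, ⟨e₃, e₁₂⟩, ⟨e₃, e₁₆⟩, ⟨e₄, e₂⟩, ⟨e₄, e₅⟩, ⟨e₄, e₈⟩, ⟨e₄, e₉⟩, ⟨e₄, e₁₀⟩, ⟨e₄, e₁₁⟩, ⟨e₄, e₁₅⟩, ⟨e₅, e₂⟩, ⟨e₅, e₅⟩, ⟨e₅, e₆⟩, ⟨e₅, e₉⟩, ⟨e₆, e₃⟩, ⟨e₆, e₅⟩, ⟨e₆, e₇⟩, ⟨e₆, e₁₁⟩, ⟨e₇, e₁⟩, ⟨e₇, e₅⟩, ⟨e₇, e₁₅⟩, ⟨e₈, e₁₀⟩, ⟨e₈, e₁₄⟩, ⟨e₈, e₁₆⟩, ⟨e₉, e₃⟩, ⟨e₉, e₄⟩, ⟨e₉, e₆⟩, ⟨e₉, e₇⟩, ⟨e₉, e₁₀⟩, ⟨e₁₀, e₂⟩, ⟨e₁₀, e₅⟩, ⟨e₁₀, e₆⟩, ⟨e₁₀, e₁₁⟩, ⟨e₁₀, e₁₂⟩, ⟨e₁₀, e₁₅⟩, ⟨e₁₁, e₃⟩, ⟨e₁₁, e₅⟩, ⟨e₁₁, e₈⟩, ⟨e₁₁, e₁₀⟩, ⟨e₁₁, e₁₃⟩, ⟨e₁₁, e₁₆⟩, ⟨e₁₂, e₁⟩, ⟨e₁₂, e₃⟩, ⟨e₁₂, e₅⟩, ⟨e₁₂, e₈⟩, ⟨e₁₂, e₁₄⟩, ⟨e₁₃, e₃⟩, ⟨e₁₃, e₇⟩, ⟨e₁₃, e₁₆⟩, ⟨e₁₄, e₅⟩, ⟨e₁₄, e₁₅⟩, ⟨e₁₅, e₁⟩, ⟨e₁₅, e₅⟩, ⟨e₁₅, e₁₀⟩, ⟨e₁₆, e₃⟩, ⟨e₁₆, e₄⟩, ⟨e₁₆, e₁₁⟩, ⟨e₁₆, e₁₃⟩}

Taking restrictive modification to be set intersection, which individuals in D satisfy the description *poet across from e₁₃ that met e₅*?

{e₅, e₇, e₁₄, e₁₅}

⟦across from e₁₃⟧ = {x : ⟨x, e₁₃⟩ ∈ ⟦across from⟧} = {e₅, e₆, e₇, e₈, e₁₃, e₁₄, e₁₅, e₁₆}
⟦that met e₅⟧ = {x : ⟨x, e₅⟩ ∈ ⟦met⟧} = {e₁, e₃, e₄, e₅, e₆, e₇, e₁₀, e₁₁, e₁₂, e₁₄, e₁₅}
⟦poet⟧ = {e₄, e₅, e₇, e₈, e₁₀, e₁₂, e₁₃, e₁₄, e₁₅, e₁₆}
… ∩ ⟦across from e₁₃⟧ = {e₄, e₅, e₇, e₈, e₁₀, e₁₂, e₁₃, e₁₄, e₁₅, e₁₆} ∩ {e₅, e₆, e₇, e₈, e₁₃, e₁₄, e₁₅, e₁₆} = {e₅, e₇, e₈, e₁₃, e₁₄, e₁₅, e₁₆}
… ∩ ⟦that met e₅⟧ = {e₅, e₇, e₈, e₁₃, e₁₄, e₁₅, e₁₆} ∩ {e₁, e₃, e₄, e₅, e₆, e₇, e₁₀, e₁₁, e₁₂, e₁₄, e₁₅} = {e₅, e₇, e₁₄, e₁₅}
So ⟦poet across from e₁₃ that met e₅⟧ = {e₅, e₇, e₁₄, e₁₅}.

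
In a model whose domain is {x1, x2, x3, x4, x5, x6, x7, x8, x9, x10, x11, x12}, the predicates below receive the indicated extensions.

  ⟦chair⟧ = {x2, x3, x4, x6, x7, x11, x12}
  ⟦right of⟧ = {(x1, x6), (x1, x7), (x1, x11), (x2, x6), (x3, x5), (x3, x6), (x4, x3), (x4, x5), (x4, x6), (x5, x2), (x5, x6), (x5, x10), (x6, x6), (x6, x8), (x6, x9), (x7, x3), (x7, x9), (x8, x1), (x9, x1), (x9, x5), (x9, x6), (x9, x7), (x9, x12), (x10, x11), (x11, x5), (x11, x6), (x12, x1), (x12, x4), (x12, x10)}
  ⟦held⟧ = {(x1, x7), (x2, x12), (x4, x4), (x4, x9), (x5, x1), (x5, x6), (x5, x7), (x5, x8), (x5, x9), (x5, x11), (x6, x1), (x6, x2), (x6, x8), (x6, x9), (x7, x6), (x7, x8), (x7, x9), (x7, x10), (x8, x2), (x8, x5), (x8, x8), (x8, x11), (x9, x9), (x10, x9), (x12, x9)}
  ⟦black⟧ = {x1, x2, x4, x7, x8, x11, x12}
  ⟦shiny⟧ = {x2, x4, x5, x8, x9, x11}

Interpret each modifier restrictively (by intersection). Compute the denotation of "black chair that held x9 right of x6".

{x4}

⟦that held x9⟧ = {x : ⟨x, x9⟩ ∈ ⟦held⟧} = {x4, x5, x6, x7, x9, x10, x12}
⟦right of x6⟧ = {x : ⟨x, x6⟩ ∈ ⟦right of⟧} = {x1, x2, x3, x4, x5, x6, x9, x11}
⟦chair⟧ = {x2, x3, x4, x6, x7, x11, x12}
… ∩ ⟦that held x9⟧ = {x2, x3, x4, x6, x7, x11, x12} ∩ {x4, x5, x6, x7, x9, x10, x12} = {x4, x6, x7, x12}
… ∩ ⟦right of x6⟧ = {x4, x6, x7, x12} ∩ {x1, x2, x3, x4, x5, x6, x9, x11} = {x4, x6}
… ∩ ⟦black⟧ = {x4, x6} ∩ {x1, x2, x4, x7, x8, x11, x12} = {x4}
So ⟦black chair that held x9 right of x6⟧ = {x4}.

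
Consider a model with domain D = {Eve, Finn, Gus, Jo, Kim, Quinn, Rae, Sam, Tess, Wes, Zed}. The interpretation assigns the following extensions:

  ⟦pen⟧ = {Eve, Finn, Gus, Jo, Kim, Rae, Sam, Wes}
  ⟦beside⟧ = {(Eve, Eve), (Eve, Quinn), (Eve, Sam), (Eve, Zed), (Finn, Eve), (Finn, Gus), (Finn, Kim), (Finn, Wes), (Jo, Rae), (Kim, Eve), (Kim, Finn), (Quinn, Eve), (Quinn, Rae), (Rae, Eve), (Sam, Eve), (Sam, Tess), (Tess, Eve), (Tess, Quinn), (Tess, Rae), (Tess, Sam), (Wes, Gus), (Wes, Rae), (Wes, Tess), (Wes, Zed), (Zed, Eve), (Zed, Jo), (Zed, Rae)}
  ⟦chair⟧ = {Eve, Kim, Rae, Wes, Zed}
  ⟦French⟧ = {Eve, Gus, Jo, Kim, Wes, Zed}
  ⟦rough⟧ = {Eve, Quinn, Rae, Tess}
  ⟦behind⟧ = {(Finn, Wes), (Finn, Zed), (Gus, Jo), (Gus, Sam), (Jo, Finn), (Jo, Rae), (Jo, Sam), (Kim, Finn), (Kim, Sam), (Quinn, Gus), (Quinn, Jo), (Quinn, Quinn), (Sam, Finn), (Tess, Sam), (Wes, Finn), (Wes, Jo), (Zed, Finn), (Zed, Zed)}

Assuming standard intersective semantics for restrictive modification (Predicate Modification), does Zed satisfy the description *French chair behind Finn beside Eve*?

⟦behind Finn⟧ = {x : ⟨x, Finn⟩ ∈ ⟦behind⟧} = {Jo, Kim, Sam, Wes, Zed}
⟦beside Eve⟧ = {x : ⟨x, Eve⟩ ∈ ⟦beside⟧} = {Eve, Finn, Kim, Quinn, Rae, Sam, Tess, Zed}
⟦chair⟧ = {Eve, Kim, Rae, Wes, Zed}
… ∩ ⟦behind Finn⟧ = {Eve, Kim, Rae, Wes, Zed} ∩ {Jo, Kim, Sam, Wes, Zed} = {Kim, Wes, Zed}
… ∩ ⟦beside Eve⟧ = {Kim, Wes, Zed} ∩ {Eve, Finn, Kim, Quinn, Rae, Sam, Tess, Zed} = {Kim, Zed}
… ∩ ⟦French⟧ = {Kim, Zed} ∩ {Eve, Gus, Jo, Kim, Wes, Zed} = {Kim, Zed}
⟦French chair behind Finn beside Eve⟧ = {Kim, Zed}; Zed ∈ this set.

yes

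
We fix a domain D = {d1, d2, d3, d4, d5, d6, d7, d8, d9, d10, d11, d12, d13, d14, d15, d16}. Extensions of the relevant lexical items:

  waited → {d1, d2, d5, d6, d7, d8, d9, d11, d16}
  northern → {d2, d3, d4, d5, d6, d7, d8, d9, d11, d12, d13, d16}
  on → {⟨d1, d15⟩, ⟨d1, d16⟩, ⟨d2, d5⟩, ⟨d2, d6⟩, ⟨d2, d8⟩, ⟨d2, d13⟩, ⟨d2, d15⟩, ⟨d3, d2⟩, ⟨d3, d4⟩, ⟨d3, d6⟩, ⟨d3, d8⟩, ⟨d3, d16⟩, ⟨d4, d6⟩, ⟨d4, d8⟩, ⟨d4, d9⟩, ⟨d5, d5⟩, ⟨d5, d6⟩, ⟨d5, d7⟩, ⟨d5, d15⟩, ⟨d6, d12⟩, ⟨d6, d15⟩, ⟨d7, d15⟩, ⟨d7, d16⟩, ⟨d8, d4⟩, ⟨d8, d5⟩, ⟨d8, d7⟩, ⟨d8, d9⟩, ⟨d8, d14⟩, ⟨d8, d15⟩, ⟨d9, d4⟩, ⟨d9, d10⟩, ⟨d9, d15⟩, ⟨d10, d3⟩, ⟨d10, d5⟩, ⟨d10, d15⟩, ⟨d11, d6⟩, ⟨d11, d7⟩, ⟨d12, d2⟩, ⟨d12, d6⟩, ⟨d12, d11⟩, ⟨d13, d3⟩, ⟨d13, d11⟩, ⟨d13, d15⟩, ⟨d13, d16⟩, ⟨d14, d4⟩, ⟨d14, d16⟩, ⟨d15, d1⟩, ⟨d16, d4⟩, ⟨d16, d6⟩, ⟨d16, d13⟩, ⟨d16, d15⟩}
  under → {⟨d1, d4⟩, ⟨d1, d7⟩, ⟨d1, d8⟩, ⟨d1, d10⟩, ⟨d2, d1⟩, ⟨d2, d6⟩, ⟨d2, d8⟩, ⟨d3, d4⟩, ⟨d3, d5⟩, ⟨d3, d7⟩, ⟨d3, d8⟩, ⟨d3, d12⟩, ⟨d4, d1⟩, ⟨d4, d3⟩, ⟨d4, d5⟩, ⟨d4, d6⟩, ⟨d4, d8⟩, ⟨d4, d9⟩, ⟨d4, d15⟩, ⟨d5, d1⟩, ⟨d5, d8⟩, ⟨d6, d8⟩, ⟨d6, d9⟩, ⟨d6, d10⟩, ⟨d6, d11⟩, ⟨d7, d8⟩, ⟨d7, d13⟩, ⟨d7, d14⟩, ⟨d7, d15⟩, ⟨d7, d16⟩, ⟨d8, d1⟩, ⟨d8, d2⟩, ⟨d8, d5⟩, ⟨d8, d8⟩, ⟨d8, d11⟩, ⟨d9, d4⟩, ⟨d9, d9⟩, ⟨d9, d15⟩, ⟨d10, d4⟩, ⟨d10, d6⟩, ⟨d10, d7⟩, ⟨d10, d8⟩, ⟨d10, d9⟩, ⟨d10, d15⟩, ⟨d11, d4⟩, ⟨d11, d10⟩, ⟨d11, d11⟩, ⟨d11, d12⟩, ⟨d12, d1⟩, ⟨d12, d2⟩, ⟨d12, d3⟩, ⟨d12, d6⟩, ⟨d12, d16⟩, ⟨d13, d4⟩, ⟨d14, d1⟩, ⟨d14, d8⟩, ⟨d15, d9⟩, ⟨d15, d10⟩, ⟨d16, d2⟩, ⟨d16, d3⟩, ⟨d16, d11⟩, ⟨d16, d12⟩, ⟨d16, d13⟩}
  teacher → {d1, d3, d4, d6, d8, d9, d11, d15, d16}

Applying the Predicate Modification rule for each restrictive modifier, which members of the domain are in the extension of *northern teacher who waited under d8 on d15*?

⟦who waited⟧ = ⟦waited⟧ = {d1, d2, d5, d6, d7, d8, d9, d11, d16}
⟦under d8⟧ = {x : ⟨x, d8⟩ ∈ ⟦under⟧} = {d1, d2, d3, d4, d5, d6, d7, d8, d10, d14}
⟦on d15⟧ = {x : ⟨x, d15⟩ ∈ ⟦on⟧} = {d1, d2, d5, d6, d7, d8, d9, d10, d13, d16}
⟦teacher⟧ = {d1, d3, d4, d6, d8, d9, d11, d15, d16}
… ∩ ⟦who waited⟧ = {d1, d3, d4, d6, d8, d9, d11, d15, d16} ∩ {d1, d2, d5, d6, d7, d8, d9, d11, d16} = {d1, d6, d8, d9, d11, d16}
… ∩ ⟦under d8⟧ = {d1, d6, d8, d9, d11, d16} ∩ {d1, d2, d3, d4, d5, d6, d7, d8, d10, d14} = {d1, d6, d8}
… ∩ ⟦on d15⟧ = {d1, d6, d8} ∩ {d1, d2, d5, d6, d7, d8, d9, d10, d13, d16} = {d1, d6, d8}
… ∩ ⟦northern⟧ = {d1, d6, d8} ∩ {d2, d3, d4, d5, d6, d7, d8, d9, d11, d12, d13, d16} = {d6, d8}
So ⟦northern teacher who waited under d8 on d15⟧ = {d6, d8}.

{d6, d8}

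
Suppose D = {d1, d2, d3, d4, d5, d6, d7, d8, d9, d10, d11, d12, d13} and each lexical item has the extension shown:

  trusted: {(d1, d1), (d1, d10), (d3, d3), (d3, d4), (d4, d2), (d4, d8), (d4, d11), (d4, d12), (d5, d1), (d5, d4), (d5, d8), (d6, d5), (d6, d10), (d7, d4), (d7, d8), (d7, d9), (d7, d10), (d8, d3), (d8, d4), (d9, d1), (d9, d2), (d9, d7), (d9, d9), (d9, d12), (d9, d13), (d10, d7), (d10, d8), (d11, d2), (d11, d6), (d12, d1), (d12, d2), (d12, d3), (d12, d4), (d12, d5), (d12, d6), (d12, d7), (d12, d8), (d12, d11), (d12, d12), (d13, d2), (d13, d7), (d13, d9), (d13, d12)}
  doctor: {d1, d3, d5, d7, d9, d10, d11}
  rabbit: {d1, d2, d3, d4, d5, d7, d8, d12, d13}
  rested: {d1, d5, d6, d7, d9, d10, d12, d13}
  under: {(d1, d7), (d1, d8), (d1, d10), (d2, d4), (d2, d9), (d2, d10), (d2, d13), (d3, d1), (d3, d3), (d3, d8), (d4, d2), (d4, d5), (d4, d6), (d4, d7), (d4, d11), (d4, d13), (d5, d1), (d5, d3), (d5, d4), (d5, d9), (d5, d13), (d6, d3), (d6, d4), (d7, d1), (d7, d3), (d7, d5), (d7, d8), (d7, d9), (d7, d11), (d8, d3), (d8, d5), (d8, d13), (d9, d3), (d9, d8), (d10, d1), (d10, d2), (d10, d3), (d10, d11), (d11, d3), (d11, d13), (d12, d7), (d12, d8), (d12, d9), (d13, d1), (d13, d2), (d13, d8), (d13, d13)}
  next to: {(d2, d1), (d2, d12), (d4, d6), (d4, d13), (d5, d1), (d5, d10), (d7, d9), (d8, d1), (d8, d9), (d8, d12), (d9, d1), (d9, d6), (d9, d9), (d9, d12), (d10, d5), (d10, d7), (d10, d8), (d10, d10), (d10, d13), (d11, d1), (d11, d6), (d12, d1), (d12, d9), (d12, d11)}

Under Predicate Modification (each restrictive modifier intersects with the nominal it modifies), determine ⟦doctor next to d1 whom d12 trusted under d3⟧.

⟦next to d1⟧ = {x : ⟨x, d1⟩ ∈ ⟦next to⟧} = {d2, d5, d8, d9, d11, d12}
⟦whom d12 trusted⟧ = {x : ⟨d12, x⟩ ∈ ⟦trusted⟧} = {d1, d2, d3, d4, d5, d6, d7, d8, d11, d12}
⟦under d3⟧ = {x : ⟨x, d3⟩ ∈ ⟦under⟧} = {d3, d5, d6, d7, d8, d9, d10, d11}
⟦doctor⟧ = {d1, d3, d5, d7, d9, d10, d11}
… ∩ ⟦next to d1⟧ = {d1, d3, d5, d7, d9, d10, d11} ∩ {d2, d5, d8, d9, d11, d12} = {d5, d9, d11}
… ∩ ⟦whom d12 trusted⟧ = {d5, d9, d11} ∩ {d1, d2, d3, d4, d5, d6, d7, d8, d11, d12} = {d5, d11}
… ∩ ⟦under d3⟧ = {d5, d11} ∩ {d3, d5, d6, d7, d8, d9, d10, d11} = {d5, d11}
So ⟦doctor next to d1 whom d12 trusted under d3⟧ = {d5, d11}.

{d5, d11}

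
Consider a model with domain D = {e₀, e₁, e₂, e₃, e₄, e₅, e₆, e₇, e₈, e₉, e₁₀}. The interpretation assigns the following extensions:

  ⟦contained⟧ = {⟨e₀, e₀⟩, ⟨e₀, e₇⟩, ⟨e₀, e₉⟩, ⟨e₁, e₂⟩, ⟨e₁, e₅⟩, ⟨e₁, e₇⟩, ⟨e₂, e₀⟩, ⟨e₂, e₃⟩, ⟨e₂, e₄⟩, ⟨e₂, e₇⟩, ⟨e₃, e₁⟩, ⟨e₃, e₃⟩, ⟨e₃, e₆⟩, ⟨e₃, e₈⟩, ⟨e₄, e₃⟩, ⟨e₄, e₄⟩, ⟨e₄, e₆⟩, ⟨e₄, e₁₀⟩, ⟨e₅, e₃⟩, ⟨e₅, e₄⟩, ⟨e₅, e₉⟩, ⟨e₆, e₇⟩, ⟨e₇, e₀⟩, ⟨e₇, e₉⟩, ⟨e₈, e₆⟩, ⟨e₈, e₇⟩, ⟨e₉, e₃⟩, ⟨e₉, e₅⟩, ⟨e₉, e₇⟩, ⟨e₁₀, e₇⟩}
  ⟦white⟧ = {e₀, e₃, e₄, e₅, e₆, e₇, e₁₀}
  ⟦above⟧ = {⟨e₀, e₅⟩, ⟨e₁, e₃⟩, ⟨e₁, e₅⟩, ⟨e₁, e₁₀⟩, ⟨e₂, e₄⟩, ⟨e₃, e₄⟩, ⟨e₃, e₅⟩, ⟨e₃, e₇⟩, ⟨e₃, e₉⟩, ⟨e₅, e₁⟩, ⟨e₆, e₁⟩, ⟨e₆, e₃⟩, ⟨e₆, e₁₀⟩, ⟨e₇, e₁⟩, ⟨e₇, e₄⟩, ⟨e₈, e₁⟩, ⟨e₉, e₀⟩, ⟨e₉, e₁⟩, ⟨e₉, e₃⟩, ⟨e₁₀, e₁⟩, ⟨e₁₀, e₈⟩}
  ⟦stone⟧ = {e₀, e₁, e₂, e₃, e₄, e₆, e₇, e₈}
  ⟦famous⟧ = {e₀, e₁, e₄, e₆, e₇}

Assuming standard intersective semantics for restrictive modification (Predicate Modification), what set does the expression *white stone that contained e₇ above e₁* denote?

{e₆}

⟦that contained e₇⟧ = {x : ⟨x, e₇⟩ ∈ ⟦contained⟧} = {e₀, e₁, e₂, e₆, e₈, e₉, e₁₀}
⟦above e₁⟧ = {x : ⟨x, e₁⟩ ∈ ⟦above⟧} = {e₅, e₆, e₇, e₈, e₉, e₁₀}
⟦stone⟧ = {e₀, e₁, e₂, e₃, e₄, e₆, e₇, e₈}
… ∩ ⟦that contained e₇⟧ = {e₀, e₁, e₂, e₃, e₄, e₆, e₇, e₈} ∩ {e₀, e₁, e₂, e₆, e₈, e₉, e₁₀} = {e₀, e₁, e₂, e₆, e₈}
… ∩ ⟦above e₁⟧ = {e₀, e₁, e₂, e₆, e₈} ∩ {e₅, e₆, e₇, e₈, e₉, e₁₀} = {e₆, e₈}
… ∩ ⟦white⟧ = {e₆, e₈} ∩ {e₀, e₃, e₄, e₅, e₆, e₇, e₁₀} = {e₆}
So ⟦white stone that contained e₇ above e₁⟧ = {e₆}.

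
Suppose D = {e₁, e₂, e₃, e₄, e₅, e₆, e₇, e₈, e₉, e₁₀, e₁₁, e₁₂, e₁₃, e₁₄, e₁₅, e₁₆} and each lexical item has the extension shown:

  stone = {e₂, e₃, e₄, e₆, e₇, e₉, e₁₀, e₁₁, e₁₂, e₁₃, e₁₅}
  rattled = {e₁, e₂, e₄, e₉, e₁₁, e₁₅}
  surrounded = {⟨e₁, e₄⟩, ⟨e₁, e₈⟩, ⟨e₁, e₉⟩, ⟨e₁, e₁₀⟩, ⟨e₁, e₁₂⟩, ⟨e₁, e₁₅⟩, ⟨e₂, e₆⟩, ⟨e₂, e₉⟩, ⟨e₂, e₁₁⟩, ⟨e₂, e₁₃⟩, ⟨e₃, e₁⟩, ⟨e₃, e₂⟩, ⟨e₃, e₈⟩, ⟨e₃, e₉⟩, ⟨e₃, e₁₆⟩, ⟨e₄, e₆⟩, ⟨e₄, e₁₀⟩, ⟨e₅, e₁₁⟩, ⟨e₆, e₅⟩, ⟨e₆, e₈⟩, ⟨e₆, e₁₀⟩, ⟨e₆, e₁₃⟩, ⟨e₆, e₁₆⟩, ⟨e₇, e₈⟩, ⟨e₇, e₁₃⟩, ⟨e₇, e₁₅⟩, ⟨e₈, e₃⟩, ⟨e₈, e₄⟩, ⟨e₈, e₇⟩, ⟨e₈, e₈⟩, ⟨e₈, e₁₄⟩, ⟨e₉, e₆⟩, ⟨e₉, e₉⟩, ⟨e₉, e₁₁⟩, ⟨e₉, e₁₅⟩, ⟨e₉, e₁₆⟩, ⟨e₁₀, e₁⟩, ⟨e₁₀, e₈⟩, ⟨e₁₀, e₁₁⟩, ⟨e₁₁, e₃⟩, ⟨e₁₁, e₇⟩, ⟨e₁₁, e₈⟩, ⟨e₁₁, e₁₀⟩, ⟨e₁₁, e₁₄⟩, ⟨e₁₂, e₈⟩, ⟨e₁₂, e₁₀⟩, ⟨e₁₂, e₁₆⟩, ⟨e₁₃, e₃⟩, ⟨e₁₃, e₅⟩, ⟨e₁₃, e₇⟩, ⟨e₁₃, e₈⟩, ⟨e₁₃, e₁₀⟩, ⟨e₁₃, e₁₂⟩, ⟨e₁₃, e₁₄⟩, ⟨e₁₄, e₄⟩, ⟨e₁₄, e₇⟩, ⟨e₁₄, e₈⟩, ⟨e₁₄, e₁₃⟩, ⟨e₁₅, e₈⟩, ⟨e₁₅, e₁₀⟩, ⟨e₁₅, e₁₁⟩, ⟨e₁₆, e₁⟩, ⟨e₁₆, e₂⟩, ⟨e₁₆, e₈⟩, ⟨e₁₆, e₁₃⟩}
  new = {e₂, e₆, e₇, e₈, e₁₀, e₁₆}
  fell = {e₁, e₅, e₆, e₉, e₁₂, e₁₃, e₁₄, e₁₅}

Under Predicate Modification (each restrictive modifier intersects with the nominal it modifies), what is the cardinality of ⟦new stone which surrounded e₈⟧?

⟦which surrounded e₈⟧ = {x : ⟨x, e₈⟩ ∈ ⟦surrounded⟧} = {e₁, e₃, e₆, e₇, e₈, e₁₀, e₁₁, e₁₂, e₁₃, e₁₄, e₁₅, e₁₆}
⟦stone⟧ = {e₂, e₃, e₄, e₆, e₇, e₉, e₁₀, e₁₁, e₁₂, e₁₃, e₁₅}
… ∩ ⟦which surrounded e₈⟧ = {e₂, e₃, e₄, e₆, e₇, e₉, e₁₀, e₁₁, e₁₂, e₁₃, e₁₅} ∩ {e₁, e₃, e₆, e₇, e₈, e₁₀, e₁₁, e₁₂, e₁₃, e₁₄, e₁₅, e₁₆} = {e₃, e₆, e₇, e₁₀, e₁₁, e₁₂, e₁₃, e₁₅}
… ∩ ⟦new⟧ = {e₃, e₆, e₇, e₁₀, e₁₁, e₁₂, e₁₃, e₁₅} ∩ {e₂, e₆, e₇, e₈, e₁₀, e₁₆} = {e₆, e₇, e₁₀}
⟦new stone which surrounded e₈⟧ = {e₆, e₇, e₁₀}, so the cardinality is 3.

3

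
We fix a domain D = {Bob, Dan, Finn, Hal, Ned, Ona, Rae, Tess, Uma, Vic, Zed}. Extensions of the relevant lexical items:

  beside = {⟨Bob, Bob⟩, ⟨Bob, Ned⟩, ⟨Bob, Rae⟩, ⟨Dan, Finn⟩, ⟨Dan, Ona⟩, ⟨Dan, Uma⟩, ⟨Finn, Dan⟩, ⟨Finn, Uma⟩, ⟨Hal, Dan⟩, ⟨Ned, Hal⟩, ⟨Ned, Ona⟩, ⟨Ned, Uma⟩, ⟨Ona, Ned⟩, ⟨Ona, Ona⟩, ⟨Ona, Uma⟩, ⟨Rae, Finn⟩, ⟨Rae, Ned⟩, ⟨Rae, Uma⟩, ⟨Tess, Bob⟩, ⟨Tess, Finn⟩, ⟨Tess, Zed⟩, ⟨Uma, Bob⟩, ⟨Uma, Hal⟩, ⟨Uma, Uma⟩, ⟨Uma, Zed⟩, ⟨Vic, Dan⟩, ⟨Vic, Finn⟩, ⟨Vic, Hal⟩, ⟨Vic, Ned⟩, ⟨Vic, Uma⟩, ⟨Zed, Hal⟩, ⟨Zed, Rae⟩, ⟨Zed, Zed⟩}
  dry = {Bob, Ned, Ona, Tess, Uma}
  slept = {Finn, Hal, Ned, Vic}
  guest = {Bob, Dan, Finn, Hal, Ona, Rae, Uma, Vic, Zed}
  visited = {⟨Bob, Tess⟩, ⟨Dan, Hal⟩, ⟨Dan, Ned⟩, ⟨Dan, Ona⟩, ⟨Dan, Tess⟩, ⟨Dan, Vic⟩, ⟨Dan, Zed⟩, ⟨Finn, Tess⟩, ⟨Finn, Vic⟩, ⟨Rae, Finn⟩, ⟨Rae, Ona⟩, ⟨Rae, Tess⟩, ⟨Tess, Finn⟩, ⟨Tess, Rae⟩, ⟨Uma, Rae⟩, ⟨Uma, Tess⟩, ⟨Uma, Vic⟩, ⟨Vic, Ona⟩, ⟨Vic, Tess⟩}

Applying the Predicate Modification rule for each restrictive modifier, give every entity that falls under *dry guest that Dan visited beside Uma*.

{Ona}

⟦that Dan visited⟧ = {x : ⟨Dan, x⟩ ∈ ⟦visited⟧} = {Hal, Ned, Ona, Tess, Vic, Zed}
⟦beside Uma⟧ = {x : ⟨x, Uma⟩ ∈ ⟦beside⟧} = {Dan, Finn, Ned, Ona, Rae, Uma, Vic}
⟦guest⟧ = {Bob, Dan, Finn, Hal, Ona, Rae, Uma, Vic, Zed}
… ∩ ⟦that Dan visited⟧ = {Bob, Dan, Finn, Hal, Ona, Rae, Uma, Vic, Zed} ∩ {Hal, Ned, Ona, Tess, Vic, Zed} = {Hal, Ona, Vic, Zed}
… ∩ ⟦beside Uma⟧ = {Hal, Ona, Vic, Zed} ∩ {Dan, Finn, Ned, Ona, Rae, Uma, Vic} = {Ona, Vic}
… ∩ ⟦dry⟧ = {Ona, Vic} ∩ {Bob, Ned, Ona, Tess, Uma} = {Ona}
So ⟦dry guest that Dan visited beside Uma⟧ = {Ona}.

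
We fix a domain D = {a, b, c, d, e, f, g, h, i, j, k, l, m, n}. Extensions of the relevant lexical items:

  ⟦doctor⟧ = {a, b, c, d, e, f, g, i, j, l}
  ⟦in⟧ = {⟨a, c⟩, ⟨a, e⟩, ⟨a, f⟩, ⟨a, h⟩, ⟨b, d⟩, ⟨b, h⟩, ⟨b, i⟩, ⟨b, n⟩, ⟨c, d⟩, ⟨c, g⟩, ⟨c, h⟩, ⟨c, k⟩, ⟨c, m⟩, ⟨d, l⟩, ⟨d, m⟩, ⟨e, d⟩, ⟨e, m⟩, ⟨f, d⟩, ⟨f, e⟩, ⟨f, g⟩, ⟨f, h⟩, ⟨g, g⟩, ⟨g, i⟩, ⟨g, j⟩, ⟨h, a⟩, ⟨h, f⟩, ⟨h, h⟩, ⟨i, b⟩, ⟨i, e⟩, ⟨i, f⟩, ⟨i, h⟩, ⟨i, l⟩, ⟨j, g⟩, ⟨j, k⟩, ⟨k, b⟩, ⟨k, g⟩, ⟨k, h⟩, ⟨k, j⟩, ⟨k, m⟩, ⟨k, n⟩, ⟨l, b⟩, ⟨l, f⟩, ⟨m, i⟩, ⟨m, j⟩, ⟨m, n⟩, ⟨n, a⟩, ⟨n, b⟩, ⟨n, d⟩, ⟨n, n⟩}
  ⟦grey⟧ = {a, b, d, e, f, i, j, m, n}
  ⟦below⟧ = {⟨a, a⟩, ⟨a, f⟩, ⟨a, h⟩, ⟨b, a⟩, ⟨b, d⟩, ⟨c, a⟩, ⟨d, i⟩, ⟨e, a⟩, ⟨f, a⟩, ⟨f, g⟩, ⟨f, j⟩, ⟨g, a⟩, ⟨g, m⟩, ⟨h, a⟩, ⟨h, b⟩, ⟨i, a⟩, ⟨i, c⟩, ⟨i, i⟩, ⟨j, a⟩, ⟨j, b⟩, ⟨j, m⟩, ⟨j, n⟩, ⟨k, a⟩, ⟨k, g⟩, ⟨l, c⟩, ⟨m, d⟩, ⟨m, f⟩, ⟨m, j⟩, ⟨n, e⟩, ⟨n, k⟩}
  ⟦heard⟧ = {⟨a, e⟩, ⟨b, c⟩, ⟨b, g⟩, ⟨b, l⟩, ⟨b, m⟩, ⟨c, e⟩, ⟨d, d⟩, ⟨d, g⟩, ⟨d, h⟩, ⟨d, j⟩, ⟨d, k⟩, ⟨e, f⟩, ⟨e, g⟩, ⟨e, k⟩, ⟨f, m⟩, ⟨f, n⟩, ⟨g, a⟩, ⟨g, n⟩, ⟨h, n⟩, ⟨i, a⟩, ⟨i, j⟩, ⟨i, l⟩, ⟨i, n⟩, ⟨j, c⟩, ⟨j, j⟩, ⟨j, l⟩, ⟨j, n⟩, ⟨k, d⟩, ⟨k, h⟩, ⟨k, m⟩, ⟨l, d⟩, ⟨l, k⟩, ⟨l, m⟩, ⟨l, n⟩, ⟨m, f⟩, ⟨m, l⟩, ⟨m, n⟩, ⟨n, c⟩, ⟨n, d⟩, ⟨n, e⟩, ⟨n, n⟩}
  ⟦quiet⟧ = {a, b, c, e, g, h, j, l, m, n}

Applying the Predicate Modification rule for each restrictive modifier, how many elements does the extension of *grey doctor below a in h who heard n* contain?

⟦below a⟧ = {x : ⟨x, a⟩ ∈ ⟦below⟧} = {a, b, c, e, f, g, h, i, j, k}
⟦in h⟧ = {x : ⟨x, h⟩ ∈ ⟦in⟧} = {a, b, c, f, h, i, k}
⟦who heard n⟧ = {x : ⟨x, n⟩ ∈ ⟦heard⟧} = {f, g, h, i, j, l, m, n}
⟦doctor⟧ = {a, b, c, d, e, f, g, i, j, l}
… ∩ ⟦below a⟧ = {a, b, c, d, e, f, g, i, j, l} ∩ {a, b, c, e, f, g, h, i, j, k} = {a, b, c, e, f, g, i, j}
… ∩ ⟦in h⟧ = {a, b, c, e, f, g, i, j} ∩ {a, b, c, f, h, i, k} = {a, b, c, f, i}
… ∩ ⟦who heard n⟧ = {a, b, c, f, i} ∩ {f, g, h, i, j, l, m, n} = {f, i}
… ∩ ⟦grey⟧ = {f, i} ∩ {a, b, d, e, f, i, j, m, n} = {f, i}
⟦grey doctor below a in h who heard n⟧ = {f, i}, so the cardinality is 2.

2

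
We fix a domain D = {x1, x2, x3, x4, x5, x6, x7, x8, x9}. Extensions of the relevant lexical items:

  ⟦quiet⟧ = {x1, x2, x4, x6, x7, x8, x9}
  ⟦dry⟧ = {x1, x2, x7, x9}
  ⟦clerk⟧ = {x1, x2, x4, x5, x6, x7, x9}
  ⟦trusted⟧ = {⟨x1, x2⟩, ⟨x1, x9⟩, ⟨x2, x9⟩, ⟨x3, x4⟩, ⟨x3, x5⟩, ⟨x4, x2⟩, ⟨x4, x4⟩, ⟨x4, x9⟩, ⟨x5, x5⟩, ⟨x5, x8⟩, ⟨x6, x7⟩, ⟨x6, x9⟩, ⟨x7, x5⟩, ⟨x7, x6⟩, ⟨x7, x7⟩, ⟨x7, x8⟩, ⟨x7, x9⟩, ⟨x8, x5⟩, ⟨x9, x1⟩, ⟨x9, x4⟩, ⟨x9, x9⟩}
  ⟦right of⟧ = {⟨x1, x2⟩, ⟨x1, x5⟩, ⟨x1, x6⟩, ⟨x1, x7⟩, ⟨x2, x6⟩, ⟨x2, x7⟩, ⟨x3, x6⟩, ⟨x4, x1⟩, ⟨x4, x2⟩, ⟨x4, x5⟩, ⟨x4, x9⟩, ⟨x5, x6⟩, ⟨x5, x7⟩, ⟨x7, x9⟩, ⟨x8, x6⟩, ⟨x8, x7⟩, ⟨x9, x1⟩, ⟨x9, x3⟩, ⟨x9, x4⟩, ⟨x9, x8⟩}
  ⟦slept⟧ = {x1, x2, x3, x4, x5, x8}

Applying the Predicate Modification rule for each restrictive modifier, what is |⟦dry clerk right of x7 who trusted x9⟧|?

⟦right of x7⟧ = {x : ⟨x, x7⟩ ∈ ⟦right of⟧} = {x1, x2, x5, x8}
⟦who trusted x9⟧ = {x : ⟨x, x9⟩ ∈ ⟦trusted⟧} = {x1, x2, x4, x6, x7, x9}
⟦clerk⟧ = {x1, x2, x4, x5, x6, x7, x9}
… ∩ ⟦right of x7⟧ = {x1, x2, x4, x5, x6, x7, x9} ∩ {x1, x2, x5, x8} = {x1, x2, x5}
… ∩ ⟦who trusted x9⟧ = {x1, x2, x5} ∩ {x1, x2, x4, x6, x7, x9} = {x1, x2}
… ∩ ⟦dry⟧ = {x1, x2} ∩ {x1, x2, x7, x9} = {x1, x2}
⟦dry clerk right of x7 who trusted x9⟧ = {x1, x2}, so the cardinality is 2.

2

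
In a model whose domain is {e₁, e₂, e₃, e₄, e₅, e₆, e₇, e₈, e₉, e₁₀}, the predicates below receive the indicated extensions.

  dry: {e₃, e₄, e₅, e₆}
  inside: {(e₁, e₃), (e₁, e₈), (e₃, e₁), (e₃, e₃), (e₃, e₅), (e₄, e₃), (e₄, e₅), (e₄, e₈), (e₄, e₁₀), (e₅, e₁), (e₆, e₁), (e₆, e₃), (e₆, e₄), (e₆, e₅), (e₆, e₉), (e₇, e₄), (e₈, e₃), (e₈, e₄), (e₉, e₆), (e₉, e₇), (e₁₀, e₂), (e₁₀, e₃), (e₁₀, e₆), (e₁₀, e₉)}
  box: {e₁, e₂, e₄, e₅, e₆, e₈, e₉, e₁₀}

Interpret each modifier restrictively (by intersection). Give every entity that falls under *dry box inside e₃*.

⟦inside e₃⟧ = {x : ⟨x, e₃⟩ ∈ ⟦inside⟧} = {e₁, e₃, e₄, e₆, e₈, e₁₀}
⟦box⟧ = {e₁, e₂, e₄, e₅, e₆, e₈, e₉, e₁₀}
… ∩ ⟦inside e₃⟧ = {e₁, e₂, e₄, e₅, e₆, e₈, e₉, e₁₀} ∩ {e₁, e₃, e₄, e₆, e₈, e₁₀} = {e₁, e₄, e₆, e₈, e₁₀}
… ∩ ⟦dry⟧ = {e₁, e₄, e₆, e₈, e₁₀} ∩ {e₃, e₄, e₅, e₆} = {e₄, e₆}
So ⟦dry box inside e₃⟧ = {e₄, e₆}.

{e₄, e₆}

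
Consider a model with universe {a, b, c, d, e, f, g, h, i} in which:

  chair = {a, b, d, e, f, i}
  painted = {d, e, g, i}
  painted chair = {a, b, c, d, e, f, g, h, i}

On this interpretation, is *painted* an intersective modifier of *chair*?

no

⟦painted⟧ ∩ ⟦chair⟧ = {d, e, g, i} ∩ {a, b, d, e, f, i} = {d, e, i}
Observed ⟦painted chair⟧ = {a, b, c, d, e, f, g, h, i}.
These differ, so the modifier is not intersective in this model.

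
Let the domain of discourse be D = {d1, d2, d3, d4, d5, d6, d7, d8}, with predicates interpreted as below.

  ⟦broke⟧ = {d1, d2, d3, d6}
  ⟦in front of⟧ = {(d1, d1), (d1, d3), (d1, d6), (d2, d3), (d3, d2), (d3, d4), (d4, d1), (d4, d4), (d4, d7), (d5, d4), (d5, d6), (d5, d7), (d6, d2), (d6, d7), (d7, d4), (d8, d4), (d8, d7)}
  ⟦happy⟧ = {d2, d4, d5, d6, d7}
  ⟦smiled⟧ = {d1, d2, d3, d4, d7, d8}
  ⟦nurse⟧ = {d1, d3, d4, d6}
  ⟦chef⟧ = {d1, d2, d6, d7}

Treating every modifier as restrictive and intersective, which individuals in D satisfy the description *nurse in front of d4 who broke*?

{d3}

⟦in front of d4⟧ = {x : ⟨x, d4⟩ ∈ ⟦in front of⟧} = {d3, d4, d5, d7, d8}
⟦who broke⟧ = ⟦broke⟧ = {d1, d2, d3, d6}
⟦nurse⟧ = {d1, d3, d4, d6}
… ∩ ⟦in front of d4⟧ = {d1, d3, d4, d6} ∩ {d3, d4, d5, d7, d8} = {d3, d4}
… ∩ ⟦who broke⟧ = {d3, d4} ∩ {d1, d2, d3, d6} = {d3}
So ⟦nurse in front of d4 who broke⟧ = {d3}.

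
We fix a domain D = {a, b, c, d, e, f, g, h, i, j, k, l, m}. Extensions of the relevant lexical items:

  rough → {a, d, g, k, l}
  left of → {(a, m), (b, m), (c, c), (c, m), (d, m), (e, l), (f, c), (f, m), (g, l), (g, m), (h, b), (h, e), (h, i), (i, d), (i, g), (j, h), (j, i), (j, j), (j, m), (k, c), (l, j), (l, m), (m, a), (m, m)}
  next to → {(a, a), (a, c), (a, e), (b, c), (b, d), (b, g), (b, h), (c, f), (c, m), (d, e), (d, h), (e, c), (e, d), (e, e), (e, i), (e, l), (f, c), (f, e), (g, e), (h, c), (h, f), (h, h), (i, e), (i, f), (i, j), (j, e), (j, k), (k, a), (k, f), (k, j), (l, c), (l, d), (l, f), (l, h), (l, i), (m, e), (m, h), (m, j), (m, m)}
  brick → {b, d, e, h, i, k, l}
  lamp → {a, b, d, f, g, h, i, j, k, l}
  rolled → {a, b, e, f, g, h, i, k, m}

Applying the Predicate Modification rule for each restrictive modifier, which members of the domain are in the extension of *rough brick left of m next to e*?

{d}

⟦left of m⟧ = {x : ⟨x, m⟩ ∈ ⟦left of⟧} = {a, b, c, d, f, g, j, l, m}
⟦next to e⟧ = {x : ⟨x, e⟩ ∈ ⟦next to⟧} = {a, d, e, f, g, i, j, m}
⟦brick⟧ = {b, d, e, h, i, k, l}
… ∩ ⟦left of m⟧ = {b, d, e, h, i, k, l} ∩ {a, b, c, d, f, g, j, l, m} = {b, d, l}
… ∩ ⟦next to e⟧ = {b, d, l} ∩ {a, d, e, f, g, i, j, m} = {d}
… ∩ ⟦rough⟧ = {d} ∩ {a, d, g, k, l} = {d}
So ⟦rough brick left of m next to e⟧ = {d}.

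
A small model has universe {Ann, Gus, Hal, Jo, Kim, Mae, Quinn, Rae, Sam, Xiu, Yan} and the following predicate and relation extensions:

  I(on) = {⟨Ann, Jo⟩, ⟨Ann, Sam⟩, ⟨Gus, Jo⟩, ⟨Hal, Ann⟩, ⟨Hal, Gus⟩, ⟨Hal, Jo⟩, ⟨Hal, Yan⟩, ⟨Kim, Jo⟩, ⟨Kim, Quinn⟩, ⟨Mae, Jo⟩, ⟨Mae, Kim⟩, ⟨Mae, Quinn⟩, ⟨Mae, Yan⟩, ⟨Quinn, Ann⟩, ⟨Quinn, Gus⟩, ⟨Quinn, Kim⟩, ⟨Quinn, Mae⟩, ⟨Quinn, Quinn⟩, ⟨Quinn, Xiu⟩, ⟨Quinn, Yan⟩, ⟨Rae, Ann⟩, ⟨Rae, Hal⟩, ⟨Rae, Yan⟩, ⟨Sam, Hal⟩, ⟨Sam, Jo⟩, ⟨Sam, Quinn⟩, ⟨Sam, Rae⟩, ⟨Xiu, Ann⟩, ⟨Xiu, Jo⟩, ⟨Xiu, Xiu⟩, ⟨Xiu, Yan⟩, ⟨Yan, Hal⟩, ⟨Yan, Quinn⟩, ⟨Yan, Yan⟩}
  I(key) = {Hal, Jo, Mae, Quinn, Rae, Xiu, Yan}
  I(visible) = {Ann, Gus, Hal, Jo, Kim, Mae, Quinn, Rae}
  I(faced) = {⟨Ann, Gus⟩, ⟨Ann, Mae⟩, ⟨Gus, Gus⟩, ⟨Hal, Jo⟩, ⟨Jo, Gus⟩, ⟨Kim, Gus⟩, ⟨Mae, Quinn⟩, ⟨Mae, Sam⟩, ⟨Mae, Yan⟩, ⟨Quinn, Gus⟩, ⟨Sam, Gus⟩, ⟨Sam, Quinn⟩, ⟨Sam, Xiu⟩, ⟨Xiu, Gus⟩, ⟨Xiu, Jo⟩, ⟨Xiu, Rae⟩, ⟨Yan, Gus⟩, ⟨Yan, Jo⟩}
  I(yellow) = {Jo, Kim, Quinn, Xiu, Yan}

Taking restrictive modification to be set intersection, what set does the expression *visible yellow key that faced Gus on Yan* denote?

{Quinn}

⟦that faced Gus⟧ = {x : ⟨x, Gus⟩ ∈ ⟦faced⟧} = {Ann, Gus, Jo, Kim, Quinn, Sam, Xiu, Yan}
⟦on Yan⟧ = {x : ⟨x, Yan⟩ ∈ ⟦on⟧} = {Hal, Mae, Quinn, Rae, Xiu, Yan}
⟦key⟧ = {Hal, Jo, Mae, Quinn, Rae, Xiu, Yan}
… ∩ ⟦that faced Gus⟧ = {Hal, Jo, Mae, Quinn, Rae, Xiu, Yan} ∩ {Ann, Gus, Jo, Kim, Quinn, Sam, Xiu, Yan} = {Jo, Quinn, Xiu, Yan}
… ∩ ⟦on Yan⟧ = {Jo, Quinn, Xiu, Yan} ∩ {Hal, Mae, Quinn, Rae, Xiu, Yan} = {Quinn, Xiu, Yan}
… ∩ ⟦visible⟧ = {Quinn, Xiu, Yan} ∩ {Ann, Gus, Hal, Jo, Kim, Mae, Quinn, Rae} = {Quinn}
… ∩ ⟦yellow⟧ = {Quinn} ∩ {Jo, Kim, Quinn, Xiu, Yan} = {Quinn}
So ⟦visible yellow key that faced Gus on Yan⟧ = {Quinn}.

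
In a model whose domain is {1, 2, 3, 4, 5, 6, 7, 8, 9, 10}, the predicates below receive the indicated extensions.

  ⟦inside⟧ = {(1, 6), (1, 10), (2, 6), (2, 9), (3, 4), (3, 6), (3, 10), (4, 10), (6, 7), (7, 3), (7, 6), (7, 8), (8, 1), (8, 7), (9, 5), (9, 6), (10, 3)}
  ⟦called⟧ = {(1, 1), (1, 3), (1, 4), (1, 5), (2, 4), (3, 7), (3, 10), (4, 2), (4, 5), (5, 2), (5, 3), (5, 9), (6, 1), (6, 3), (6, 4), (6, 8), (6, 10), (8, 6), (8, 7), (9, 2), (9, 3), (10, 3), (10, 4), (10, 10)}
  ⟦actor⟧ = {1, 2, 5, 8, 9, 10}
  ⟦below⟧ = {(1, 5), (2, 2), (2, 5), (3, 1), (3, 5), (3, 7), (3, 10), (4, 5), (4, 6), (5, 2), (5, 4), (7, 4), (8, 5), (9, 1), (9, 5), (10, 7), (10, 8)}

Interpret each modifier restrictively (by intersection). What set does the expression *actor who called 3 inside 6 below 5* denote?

{1, 9}

⟦who called 3⟧ = {x : ⟨x, 3⟩ ∈ ⟦called⟧} = {1, 5, 6, 9, 10}
⟦inside 6⟧ = {x : ⟨x, 6⟩ ∈ ⟦inside⟧} = {1, 2, 3, 7, 9}
⟦below 5⟧ = {x : ⟨x, 5⟩ ∈ ⟦below⟧} = {1, 2, 3, 4, 8, 9}
⟦actor⟧ = {1, 2, 5, 8, 9, 10}
… ∩ ⟦who called 3⟧ = {1, 2, 5, 8, 9, 10} ∩ {1, 5, 6, 9, 10} = {1, 5, 9, 10}
… ∩ ⟦inside 6⟧ = {1, 5, 9, 10} ∩ {1, 2, 3, 7, 9} = {1, 9}
… ∩ ⟦below 5⟧ = {1, 9} ∩ {1, 2, 3, 4, 8, 9} = {1, 9}
So ⟦actor who called 3 inside 6 below 5⟧ = {1, 9}.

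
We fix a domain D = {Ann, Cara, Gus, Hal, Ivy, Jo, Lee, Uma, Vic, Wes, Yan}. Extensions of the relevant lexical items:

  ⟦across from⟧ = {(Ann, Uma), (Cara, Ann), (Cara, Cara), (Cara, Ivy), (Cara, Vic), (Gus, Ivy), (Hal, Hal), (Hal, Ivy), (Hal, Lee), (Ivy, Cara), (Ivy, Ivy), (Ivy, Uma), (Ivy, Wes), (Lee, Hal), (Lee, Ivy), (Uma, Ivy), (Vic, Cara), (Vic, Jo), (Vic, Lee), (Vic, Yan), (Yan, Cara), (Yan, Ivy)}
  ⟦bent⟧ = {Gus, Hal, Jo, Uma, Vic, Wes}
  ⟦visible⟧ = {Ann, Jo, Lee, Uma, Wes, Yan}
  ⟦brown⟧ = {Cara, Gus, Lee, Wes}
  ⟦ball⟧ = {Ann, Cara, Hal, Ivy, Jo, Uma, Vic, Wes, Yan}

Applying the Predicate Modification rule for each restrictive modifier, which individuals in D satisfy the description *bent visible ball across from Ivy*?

⟦across from Ivy⟧ = {x : ⟨x, Ivy⟩ ∈ ⟦across from⟧} = {Cara, Gus, Hal, Ivy, Lee, Uma, Yan}
⟦ball⟧ = {Ann, Cara, Hal, Ivy, Jo, Uma, Vic, Wes, Yan}
… ∩ ⟦across from Ivy⟧ = {Ann, Cara, Hal, Ivy, Jo, Uma, Vic, Wes, Yan} ∩ {Cara, Gus, Hal, Ivy, Lee, Uma, Yan} = {Cara, Hal, Ivy, Uma, Yan}
… ∩ ⟦bent⟧ = {Cara, Hal, Ivy, Uma, Yan} ∩ {Gus, Hal, Jo, Uma, Vic, Wes} = {Hal, Uma}
… ∩ ⟦visible⟧ = {Hal, Uma} ∩ {Ann, Jo, Lee, Uma, Wes, Yan} = {Uma}
So ⟦bent visible ball across from Ivy⟧ = {Uma}.

{Uma}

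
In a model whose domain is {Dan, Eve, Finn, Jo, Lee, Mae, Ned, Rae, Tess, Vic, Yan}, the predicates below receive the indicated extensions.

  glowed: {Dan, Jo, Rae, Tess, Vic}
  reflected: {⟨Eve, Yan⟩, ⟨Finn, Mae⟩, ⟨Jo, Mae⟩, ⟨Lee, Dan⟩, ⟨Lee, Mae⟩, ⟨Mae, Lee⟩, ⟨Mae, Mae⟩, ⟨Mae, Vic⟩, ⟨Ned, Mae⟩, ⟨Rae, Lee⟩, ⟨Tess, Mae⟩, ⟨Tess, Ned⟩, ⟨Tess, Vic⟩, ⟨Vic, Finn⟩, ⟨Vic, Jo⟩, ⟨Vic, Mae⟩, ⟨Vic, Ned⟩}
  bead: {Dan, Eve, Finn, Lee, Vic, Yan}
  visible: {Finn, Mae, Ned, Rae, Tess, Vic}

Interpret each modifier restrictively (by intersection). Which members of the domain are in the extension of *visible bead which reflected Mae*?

⟦which reflected Mae⟧ = {x : ⟨x, Mae⟩ ∈ ⟦reflected⟧} = {Finn, Jo, Lee, Mae, Ned, Tess, Vic}
⟦bead⟧ = {Dan, Eve, Finn, Lee, Vic, Yan}
… ∩ ⟦which reflected Mae⟧ = {Dan, Eve, Finn, Lee, Vic, Yan} ∩ {Finn, Jo, Lee, Mae, Ned, Tess, Vic} = {Finn, Lee, Vic}
… ∩ ⟦visible⟧ = {Finn, Lee, Vic} ∩ {Finn, Mae, Ned, Rae, Tess, Vic} = {Finn, Vic}
So ⟦visible bead which reflected Mae⟧ = {Finn, Vic}.

{Finn, Vic}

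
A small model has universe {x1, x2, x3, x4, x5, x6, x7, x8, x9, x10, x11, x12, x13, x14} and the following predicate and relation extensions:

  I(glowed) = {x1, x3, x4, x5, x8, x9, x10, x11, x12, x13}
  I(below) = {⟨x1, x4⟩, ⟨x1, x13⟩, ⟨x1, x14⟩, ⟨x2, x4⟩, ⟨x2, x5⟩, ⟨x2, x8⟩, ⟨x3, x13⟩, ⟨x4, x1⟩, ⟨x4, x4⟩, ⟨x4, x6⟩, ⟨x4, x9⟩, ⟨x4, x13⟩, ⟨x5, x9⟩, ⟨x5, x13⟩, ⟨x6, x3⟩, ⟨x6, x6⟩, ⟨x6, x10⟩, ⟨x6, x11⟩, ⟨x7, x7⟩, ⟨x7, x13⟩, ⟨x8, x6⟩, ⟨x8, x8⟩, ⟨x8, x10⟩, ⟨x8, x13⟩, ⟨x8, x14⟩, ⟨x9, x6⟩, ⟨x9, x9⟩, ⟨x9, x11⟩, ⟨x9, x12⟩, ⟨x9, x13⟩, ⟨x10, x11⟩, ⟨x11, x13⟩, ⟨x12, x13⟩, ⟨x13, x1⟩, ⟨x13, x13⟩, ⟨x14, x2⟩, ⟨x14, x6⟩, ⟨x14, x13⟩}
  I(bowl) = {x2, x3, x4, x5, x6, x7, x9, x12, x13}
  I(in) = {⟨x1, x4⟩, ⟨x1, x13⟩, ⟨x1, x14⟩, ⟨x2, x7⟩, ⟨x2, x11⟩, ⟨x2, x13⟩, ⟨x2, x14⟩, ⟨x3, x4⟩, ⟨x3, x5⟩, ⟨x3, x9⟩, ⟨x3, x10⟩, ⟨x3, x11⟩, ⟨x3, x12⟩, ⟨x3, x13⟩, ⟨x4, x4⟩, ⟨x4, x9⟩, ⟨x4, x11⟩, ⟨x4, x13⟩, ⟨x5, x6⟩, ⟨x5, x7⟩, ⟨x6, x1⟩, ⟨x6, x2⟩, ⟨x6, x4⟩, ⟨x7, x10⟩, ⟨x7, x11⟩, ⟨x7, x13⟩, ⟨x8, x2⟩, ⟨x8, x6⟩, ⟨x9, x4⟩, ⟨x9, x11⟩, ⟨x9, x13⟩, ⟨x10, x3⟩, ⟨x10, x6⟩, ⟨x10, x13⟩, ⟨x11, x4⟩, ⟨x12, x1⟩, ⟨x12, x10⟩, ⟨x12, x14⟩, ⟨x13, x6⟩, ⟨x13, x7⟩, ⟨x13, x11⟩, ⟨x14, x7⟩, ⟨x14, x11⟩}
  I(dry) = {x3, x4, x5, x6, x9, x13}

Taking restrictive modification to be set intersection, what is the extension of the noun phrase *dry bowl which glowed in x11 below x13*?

{x3, x4, x9, x13}

⟦which glowed⟧ = ⟦glowed⟧ = {x1, x3, x4, x5, x8, x9, x10, x11, x12, x13}
⟦in x11⟧ = {x : ⟨x, x11⟩ ∈ ⟦in⟧} = {x2, x3, x4, x7, x9, x13, x14}
⟦below x13⟧ = {x : ⟨x, x13⟩ ∈ ⟦below⟧} = {x1, x3, x4, x5, x7, x8, x9, x11, x12, x13, x14}
⟦bowl⟧ = {x2, x3, x4, x5, x6, x7, x9, x12, x13}
… ∩ ⟦which glowed⟧ = {x2, x3, x4, x5, x6, x7, x9, x12, x13} ∩ {x1, x3, x4, x5, x8, x9, x10, x11, x12, x13} = {x3, x4, x5, x9, x12, x13}
… ∩ ⟦in x11⟧ = {x3, x4, x5, x9, x12, x13} ∩ {x2, x3, x4, x7, x9, x13, x14} = {x3, x4, x9, x13}
… ∩ ⟦below x13⟧ = {x3, x4, x9, x13} ∩ {x1, x3, x4, x5, x7, x8, x9, x11, x12, x13, x14} = {x3, x4, x9, x13}
… ∩ ⟦dry⟧ = {x3, x4, x9, x13} ∩ {x3, x4, x5, x6, x9, x13} = {x3, x4, x9, x13}
So ⟦dry bowl which glowed in x11 below x13⟧ = {x3, x4, x9, x13}.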